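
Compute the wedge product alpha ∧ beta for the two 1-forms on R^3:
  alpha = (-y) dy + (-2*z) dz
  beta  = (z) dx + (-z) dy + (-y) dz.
alpha ∧ beta = (y*z) dx ∧ dy + (y^2 - 2*z^2) dy ∧ dz + (2*z^2) dx ∧ dz

Distribute the wedge, using dx_i ∧ dx_j = -dx_j ∧ dx_i and dx_i ∧ dx_i = 0. For each pair (i, j) with i < j, the coefficient of dx_i ∧ dx_j in alpha ∧ beta is (alpha_i * beta_j - alpha_j * beta_i). Collecting: alpha ∧ beta = (y*z) dx ∧ dy + (y^2 - 2*z^2) dy ∧ dz + (2*z^2) dx ∧ dz.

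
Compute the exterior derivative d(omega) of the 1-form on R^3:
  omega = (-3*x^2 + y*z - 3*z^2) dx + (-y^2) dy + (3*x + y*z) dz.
d(omega) = (-z) dx ∧ dy + (-y + 6*z + 3) dx ∧ dz + (z) dy ∧ dz

For a 1-form omega = sum_i f_i dx_i, the exterior derivative is
  d(omega) = sum_{i < j} (∂f_j/∂x_i - ∂f_i/∂x_j) dx_i ∧ dx_j.
  coefficient of dx ∧ dy: ∂f_2/∂x - ∂f_1/∂y = ∂(-y^2)/∂x - ∂(-3*x^2 + y*z - 3*z^2)/∂y = -z
  coefficient of dx ∧ dz: ∂f_3/∂x - ∂f_1/∂z = ∂(3*x + y*z)/∂x - ∂(-3*x^2 + y*z - 3*z^2)/∂z = -y + 6*z + 3
  coefficient of dy ∧ dz: ∂f_3/∂y - ∂f_2/∂z = ∂(3*x + y*z)/∂y - ∂(-y^2)/∂z = z
Assembling: d(omega) = (-z) dx ∧ dy + (-y + 6*z + 3) dx ∧ dz + (z) dy ∧ dz.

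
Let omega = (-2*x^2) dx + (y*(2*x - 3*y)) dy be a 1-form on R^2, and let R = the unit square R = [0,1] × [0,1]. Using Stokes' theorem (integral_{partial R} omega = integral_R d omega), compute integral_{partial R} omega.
integral_(partial R) omega = 1

Stokes: integral_partial_R omega = integral_R d omega with d omega = (∂Q/∂x - ∂P/∂y) dx ∧ dy.
  ∂Q/∂x = 2*y
  ∂P/∂y = 0
  integrand = ∂Q/∂x - ∂P/∂y = 2*y.
Integrating over R: integral_0^1 integral_0^1 (2*y) dx dy = 1.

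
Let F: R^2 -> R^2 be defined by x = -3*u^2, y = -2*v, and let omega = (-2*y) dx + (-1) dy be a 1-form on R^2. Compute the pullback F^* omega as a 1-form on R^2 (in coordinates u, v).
F^* omega = (-24*u*v) du + (2) dv

Using F^*(f dg) = (f ∘ F) d(g ∘ F), substitute each coordinate x_i by F_i(u, v) in f_i, and replace dx_i by d F_i = (∂F_i/∂u) du + (∂F_i/∂v) dv.
  For the x component: f_1(F) = 4*v; d F_1 = (-6*u) du + (0) dv
  For the y component: f_2(F) = -1; d F_2 = (0) du + (-2) dv
Combining and collecting du, dv coefficients:
  coeff of du: -24*u*v
  coeff of dv: 2
F^* omega = (-24*u*v) du + (2) dv.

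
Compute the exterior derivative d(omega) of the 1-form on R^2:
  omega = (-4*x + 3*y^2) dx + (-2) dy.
d(omega) = (-6*y) dx ∧ dy

For a 1-form omega = sum_i f_i dx_i, the exterior derivative is
  d(omega) = sum_{i < j} (∂f_j/∂x_i - ∂f_i/∂x_j) dx_i ∧ dx_j.
  coefficient of dx ∧ dy: ∂f_2/∂x - ∂f_1/∂y = ∂(-2)/∂x - ∂(-4*x + 3*y^2)/∂y = -6*y
Assembling: d(omega) = (-6*y) dx ∧ dy.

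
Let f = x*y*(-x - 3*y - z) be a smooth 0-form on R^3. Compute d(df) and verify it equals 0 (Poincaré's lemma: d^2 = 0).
d(df) = 0

Step 1: df = sum_i (∂f/∂x_i) dx_i = (y*(-2*x - 3*y - z)) dx + (x*(-x - 6*y - z)) dy + (-x*y) dz.
Step 2: Apply d again. Using the 1-form formula, the coefficient of dx ∧ dy in d(df) is ∂^2 f/∂x ∂y - ∂^2 f/∂y ∂x = (-2*x - 6*y - z) - (-2*x - 6*y - z) = 0 (equality of mixed partials for smooth f).
Similarly for dx ∧ dz and dy ∧ dz — all coefficients vanish. So d(df) = 0.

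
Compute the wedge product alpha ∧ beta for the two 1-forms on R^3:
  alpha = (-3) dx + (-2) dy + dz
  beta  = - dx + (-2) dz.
alpha ∧ beta = (7) dx ∧ dz + (-2) dx ∧ dy + (4) dy ∧ dz

Distribute the wedge, using dx_i ∧ dx_j = -dx_j ∧ dx_i and dx_i ∧ dx_i = 0. For each pair (i, j) with i < j, the coefficient of dx_i ∧ dx_j in alpha ∧ beta is (alpha_i * beta_j - alpha_j * beta_i). Collecting: alpha ∧ beta = (7) dx ∧ dz + (-2) dx ∧ dy + (4) dy ∧ dz.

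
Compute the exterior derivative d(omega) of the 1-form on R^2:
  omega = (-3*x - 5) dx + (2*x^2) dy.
d(omega) = (4*x) dx ∧ dy

For a 1-form omega = sum_i f_i dx_i, the exterior derivative is
  d(omega) = sum_{i < j} (∂f_j/∂x_i - ∂f_i/∂x_j) dx_i ∧ dx_j.
  coefficient of dx ∧ dy: ∂f_2/∂x - ∂f_1/∂y = ∂(2*x^2)/∂x - ∂(-3*x - 5)/∂y = 4*x
Assembling: d(omega) = (4*x) dx ∧ dy.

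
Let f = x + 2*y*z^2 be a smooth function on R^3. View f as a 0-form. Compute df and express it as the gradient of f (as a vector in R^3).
df = (1) dx + (2*z^2) dy + (4*y*z) dz; grad f = (1, 2*z^2, 4*y*z)

For a 0-form f, d f = (∂f/∂x) dx + (∂f/∂y) dy + (∂f/∂z) dz. The components of the vector representation are exactly the entries of grad f in Cartesian coordinates:
  ∂f/∂x = 1
  ∂f/∂y = 2*z^2
  ∂f/∂z = 4*y*z.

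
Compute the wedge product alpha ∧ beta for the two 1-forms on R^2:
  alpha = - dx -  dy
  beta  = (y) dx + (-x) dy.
alpha ∧ beta = (x + y) dx ∧ dy

Distribute the wedge, using dx_i ∧ dx_j = -dx_j ∧ dx_i and dx_i ∧ dx_i = 0. For each pair (i, j) with i < j, the coefficient of dx_i ∧ dx_j in alpha ∧ beta is (alpha_i * beta_j - alpha_j * beta_i). Collecting: alpha ∧ beta = (x + y) dx ∧ dy.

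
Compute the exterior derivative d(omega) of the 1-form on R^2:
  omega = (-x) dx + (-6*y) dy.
d(omega) = 0

For a 1-form omega = sum_i f_i dx_i, the exterior derivative is
  d(omega) = sum_{i < j} (∂f_j/∂x_i - ∂f_i/∂x_j) dx_i ∧ dx_j.

Assembling: d(omega) = 0.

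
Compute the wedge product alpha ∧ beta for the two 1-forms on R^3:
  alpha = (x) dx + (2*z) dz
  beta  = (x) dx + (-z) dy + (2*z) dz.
alpha ∧ beta = (-x*z) dx ∧ dy + (2*z^2) dy ∧ dz

Distribute the wedge, using dx_i ∧ dx_j = -dx_j ∧ dx_i and dx_i ∧ dx_i = 0. For each pair (i, j) with i < j, the coefficient of dx_i ∧ dx_j in alpha ∧ beta is (alpha_i * beta_j - alpha_j * beta_i). Collecting: alpha ∧ beta = (-x*z) dx ∧ dy + (2*z^2) dy ∧ dz.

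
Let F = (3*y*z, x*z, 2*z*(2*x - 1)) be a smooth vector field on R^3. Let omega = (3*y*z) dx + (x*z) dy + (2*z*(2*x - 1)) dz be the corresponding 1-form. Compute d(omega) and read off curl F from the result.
d(omega) = (-x) dy ∧ dz + (3*y - 4*z) dz ∧ dx + (-2*z) dx ∧ dy; curl F = (-x, 3*y - 4*z, -2*z)

d omega = sum_{i<j} (∂f_j/∂x_i - ∂f_i/∂x_j) dx_i ∧ dx_j. Under the identification (dy ∧ dz, dz ∧ dx, dx ∧ dy) ↔ (e_x, e_y, e_z), the coefficients are exactly the components of curl F. Compute:
  ∂R/∂y - ∂Q/∂z = (0) - (x) = -x
  ∂P/∂z - ∂R/∂x = (3*y) - (4*z) = 3*y - 4*z
  ∂Q/∂x - ∂P/∂y = (z) - (3*z) = -2*z.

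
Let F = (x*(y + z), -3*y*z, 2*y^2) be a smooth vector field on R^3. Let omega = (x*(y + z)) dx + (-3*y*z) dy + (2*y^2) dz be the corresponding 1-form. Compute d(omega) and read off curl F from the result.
d(omega) = (7*y) dy ∧ dz + (x) dz ∧ dx + (-x) dx ∧ dy; curl F = (7*y, x, -x)

d omega = sum_{i<j} (∂f_j/∂x_i - ∂f_i/∂x_j) dx_i ∧ dx_j. Under the identification (dy ∧ dz, dz ∧ dx, dx ∧ dy) ↔ (e_x, e_y, e_z), the coefficients are exactly the components of curl F. Compute:
  ∂R/∂y - ∂Q/∂z = (4*y) - (-3*y) = 7*y
  ∂P/∂z - ∂R/∂x = (x) - (0) = x
  ∂Q/∂x - ∂P/∂y = (0) - (x) = -x.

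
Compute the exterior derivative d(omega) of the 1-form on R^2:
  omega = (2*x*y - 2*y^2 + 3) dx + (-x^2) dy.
d(omega) = (-4*x + 4*y) dx ∧ dy

For a 1-form omega = sum_i f_i dx_i, the exterior derivative is
  d(omega) = sum_{i < j} (∂f_j/∂x_i - ∂f_i/∂x_j) dx_i ∧ dx_j.
  coefficient of dx ∧ dy: ∂f_2/∂x - ∂f_1/∂y = ∂(-x^2)/∂x - ∂(2*x*y - 2*y^2 + 3)/∂y = -4*x + 4*y
Assembling: d(omega) = (-4*x + 4*y) dx ∧ dy.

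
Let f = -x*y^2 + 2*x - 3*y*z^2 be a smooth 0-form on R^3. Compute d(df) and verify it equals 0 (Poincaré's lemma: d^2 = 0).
d(df) = 0

Step 1: df = sum_i (∂f/∂x_i) dx_i = (2 - y^2) dx + (-2*x*y - 3*z^2) dy + (-6*y*z) dz.
Step 2: Apply d again. Using the 1-form formula, the coefficient of dx ∧ dy in d(df) is ∂^2 f/∂x ∂y - ∂^2 f/∂y ∂x = (-2*y) - (-2*y) = 0 (equality of mixed partials for smooth f).
Similarly for dx ∧ dz and dy ∧ dz — all coefficients vanish. So d(df) = 0.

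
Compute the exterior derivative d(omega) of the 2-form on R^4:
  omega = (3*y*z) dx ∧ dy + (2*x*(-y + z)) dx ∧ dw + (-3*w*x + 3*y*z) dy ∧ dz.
d(omega) = (-3*w + 3*y) dx ∧ dy ∧ dz + (2*x) dx ∧ dy ∧ dw + (-2*x) dx ∧ dz ∧ dw + (-3*x) dy ∧ dz ∧ dw

For a 2-form omega = sum_{i<j} g_{ij} dx_i ∧ dx_j, the exterior derivative is
  d(omega) = sum_{i<j} d(g_{ij}) ∧ dx_i ∧ dx_j = sum_{i<j, k} (∂g_{ij}/∂x_k) dx_k ∧ dx_i ∧ dx_j.
Expand each term, using dx_k ∧ dx_i ∧ dx_j = sgn(permutation) dx_{(a)} ∧ dx_{(b)} ∧ dx_{(c)} with (a < b < c) sorted:
  d(3*y*z) includes (∂/∂z)(3*y*z) dz = (3*y) dz, which multiplied by dx ∧ dy gives (3*y) dx ∧ dy ∧ dz
  d(2*x*(-y + z)) includes (∂/∂y)(2*x*(-y + z)) dy = (-2*x) dy, which multiplied by dx ∧ dw gives (2*x) dx ∧ dy ∧ dw
  d(2*x*(-y + z)) includes (∂/∂z)(2*x*(-y + z)) dz = (2*x) dz, which multiplied by dx ∧ dw gives (-2*x) dx ∧ dz ∧ dw
  d(-3*w*x + 3*y*z) includes (∂/∂x)(-3*w*x + 3*y*z) dx = (-3*w) dx, which multiplied by dy ∧ dz gives (-3*w) dx ∧ dy ∧ dz
  d(-3*w*x + 3*y*z) includes (∂/∂w)(-3*w*x + 3*y*z) dw = (-3*x) dw, which multiplied by dy ∧ dz gives (-3*x) dy ∧ dz ∧ dw
Collecting like 3-forms: d(omega) = (-3*w + 3*y) dx ∧ dy ∧ dz + (2*x) dx ∧ dy ∧ dw + (-2*x) dx ∧ dz ∧ dw + (-3*x) dy ∧ dz ∧ dw.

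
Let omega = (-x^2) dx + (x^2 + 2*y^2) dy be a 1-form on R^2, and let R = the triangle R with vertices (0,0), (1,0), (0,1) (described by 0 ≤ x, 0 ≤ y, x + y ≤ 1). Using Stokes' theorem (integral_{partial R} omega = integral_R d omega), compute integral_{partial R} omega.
integral_(partial R) omega = 1/3

Stokes: integral_partial_R omega = integral_R d omega with d omega = (∂Q/∂x - ∂P/∂y) dx ∧ dy.
  ∂Q/∂x = 2*x
  ∂P/∂y = 0
  integrand = ∂Q/∂x - ∂P/∂y = 2*x.
Integrating over R: integral_0^1 integral_0^{1-x} (2*x) dy dx = 1/3.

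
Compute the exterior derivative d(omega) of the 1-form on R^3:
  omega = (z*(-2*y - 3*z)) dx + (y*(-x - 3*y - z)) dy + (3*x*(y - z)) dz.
d(omega) = (-y + 2*z) dx ∧ dy + (5*y + 3*z) dx ∧ dz + (3*x + y) dy ∧ dz

For a 1-form omega = sum_i f_i dx_i, the exterior derivative is
  d(omega) = sum_{i < j} (∂f_j/∂x_i - ∂f_i/∂x_j) dx_i ∧ dx_j.
  coefficient of dx ∧ dy: ∂f_2/∂x - ∂f_1/∂y = ∂(y*(-x - 3*y - z))/∂x - ∂(z*(-2*y - 3*z))/∂y = -y + 2*z
  coefficient of dx ∧ dz: ∂f_3/∂x - ∂f_1/∂z = ∂(3*x*(y - z))/∂x - ∂(z*(-2*y - 3*z))/∂z = 5*y + 3*z
  coefficient of dy ∧ dz: ∂f_3/∂y - ∂f_2/∂z = ∂(3*x*(y - z))/∂y - ∂(y*(-x - 3*y - z))/∂z = 3*x + y
Assembling: d(omega) = (-y + 2*z) dx ∧ dy + (5*y + 3*z) dx ∧ dz + (3*x + y) dy ∧ dz.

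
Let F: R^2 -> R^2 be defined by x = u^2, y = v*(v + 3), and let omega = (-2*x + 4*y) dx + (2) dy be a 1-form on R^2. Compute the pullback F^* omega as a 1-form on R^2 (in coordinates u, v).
F^* omega = (4*u*(-u^2 + 2*v^2 + 6*v)) du + (4*v + 6) dv

Using F^*(f dg) = (f ∘ F) d(g ∘ F), substitute each coordinate x_i by F_i(u, v) in f_i, and replace dx_i by d F_i = (∂F_i/∂u) du + (∂F_i/∂v) dv.
  For the x component: f_1(F) = -2*u^2 + 4*v^2 + 12*v; d F_1 = (2*u) du + (0) dv
  For the y component: f_2(F) = 2; d F_2 = (0) du + (2*v + 3) dv
Combining and collecting du, dv coefficients:
  coeff of du: 4*u*(-u^2 + 2*v^2 + 6*v)
  coeff of dv: 4*v + 6
F^* omega = (4*u*(-u^2 + 2*v^2 + 6*v)) du + (4*v + 6) dv.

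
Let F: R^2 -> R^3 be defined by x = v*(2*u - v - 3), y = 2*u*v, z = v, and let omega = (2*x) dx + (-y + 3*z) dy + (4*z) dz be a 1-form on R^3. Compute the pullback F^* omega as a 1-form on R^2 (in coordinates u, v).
F^* omega = (v^2*(4*u - 4*v - 6)) du + (2*v*(2*u^2 - 6*u*v - 9*u + 2*v^2 + 9*v + 11)) dv

Using F^*(f dg) = (f ∘ F) d(g ∘ F), substitute each coordinate x_i by F_i(u, v) in f_i, and replace dx_i by d F_i = (∂F_i/∂u) du + (∂F_i/∂v) dv.
  For the x component: f_1(F) = 2*v*(2*u - v - 3); d F_1 = (2*v) du + (2*u - 2*v - 3) dv
  For the y component: f_2(F) = v*(3 - 2*u); d F_2 = (2*v) du + (2*u) dv
  For the z component: f_3(F) = 4*v; d F_3 = (0) du + (1) dv
Combining and collecting du, dv coefficients:
  coeff of du: v^2*(4*u - 4*v - 6)
  coeff of dv: 2*v*(2*u^2 - 6*u*v - 9*u + 2*v^2 + 9*v + 11)
F^* omega = (v^2*(4*u - 4*v - 6)) du + (2*v*(2*u^2 - 6*u*v - 9*u + 2*v^2 + 9*v + 11)) dv.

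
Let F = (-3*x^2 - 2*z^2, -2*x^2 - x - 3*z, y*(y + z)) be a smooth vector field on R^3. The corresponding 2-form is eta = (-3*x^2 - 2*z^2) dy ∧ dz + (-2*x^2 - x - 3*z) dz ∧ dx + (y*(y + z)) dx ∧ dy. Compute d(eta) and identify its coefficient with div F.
d(eta) = (-6*x + y) dx ∧ dy ∧ dz; div F = -6*x + y

For a 2-form in R^3 of the form above, applying d gives a 3-form with coefficient ∂P/∂x + ∂Q/∂y + ∂R/∂z:
  ∂P/∂x = -6*x
  ∂Q/∂y = 0
  ∂R/∂z = y
Sum = -6*x + y, which is exactly div F.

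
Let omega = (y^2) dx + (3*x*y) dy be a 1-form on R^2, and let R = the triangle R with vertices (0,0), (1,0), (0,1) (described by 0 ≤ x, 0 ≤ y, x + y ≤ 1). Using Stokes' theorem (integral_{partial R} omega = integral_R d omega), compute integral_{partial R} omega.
integral_(partial R) omega = 1/6

Stokes: integral_partial_R omega = integral_R d omega with d omega = (∂Q/∂x - ∂P/∂y) dx ∧ dy.
  ∂Q/∂x = 3*y
  ∂P/∂y = 2*y
  integrand = ∂Q/∂x - ∂P/∂y = y.
Integrating over R: integral_0^1 integral_0^{1-x} (y) dy dx = 1/6.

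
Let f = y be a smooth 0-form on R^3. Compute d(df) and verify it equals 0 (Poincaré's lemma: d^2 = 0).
d(df) = 0

Step 1: df = sum_i (∂f/∂x_i) dx_i = (0) dx + (1) dy + (0) dz.
Step 2: Apply d again. Using the 1-form formula, the coefficient of dx ∧ dy in d(df) is ∂^2 f/∂x ∂y - ∂^2 f/∂y ∂x = (0) - (0) = 0 (equality of mixed partials for smooth f).
Similarly for dx ∧ dz and dy ∧ dz — all coefficients vanish. So d(df) = 0.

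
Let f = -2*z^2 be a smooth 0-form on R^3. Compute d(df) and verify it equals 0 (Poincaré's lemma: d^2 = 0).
d(df) = 0

Step 1: df = sum_i (∂f/∂x_i) dx_i = (0) dx + (0) dy + (-4*z) dz.
Step 2: Apply d again. Using the 1-form formula, the coefficient of dx ∧ dy in d(df) is ∂^2 f/∂x ∂y - ∂^2 f/∂y ∂x = (0) - (0) = 0 (equality of mixed partials for smooth f).
Similarly for dx ∧ dz and dy ∧ dz — all coefficients vanish. So d(df) = 0.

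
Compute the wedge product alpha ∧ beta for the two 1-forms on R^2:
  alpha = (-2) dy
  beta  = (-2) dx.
alpha ∧ beta = (-4) dx ∧ dy

Distribute the wedge, using dx_i ∧ dx_j = -dx_j ∧ dx_i and dx_i ∧ dx_i = 0. For each pair (i, j) with i < j, the coefficient of dx_i ∧ dx_j in alpha ∧ beta is (alpha_i * beta_j - alpha_j * beta_i). Collecting: alpha ∧ beta = (-4) dx ∧ dy.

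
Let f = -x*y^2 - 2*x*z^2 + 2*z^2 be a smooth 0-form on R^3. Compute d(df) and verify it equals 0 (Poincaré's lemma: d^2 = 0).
d(df) = 0

Step 1: df = sum_i (∂f/∂x_i) dx_i = (-y^2 - 2*z^2) dx + (-2*x*y) dy + (4*z*(1 - x)) dz.
Step 2: Apply d again. Using the 1-form formula, the coefficient of dx ∧ dy in d(df) is ∂^2 f/∂x ∂y - ∂^2 f/∂y ∂x = (-2*y) - (-2*y) = 0 (equality of mixed partials for smooth f).
Similarly for dx ∧ dz and dy ∧ dz — all coefficients vanish. So d(df) = 0.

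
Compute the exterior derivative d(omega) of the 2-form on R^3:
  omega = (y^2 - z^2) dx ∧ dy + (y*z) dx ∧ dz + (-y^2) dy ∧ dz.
d(omega) = (-3*z) dx ∧ dy ∧ dz

For a 2-form omega = sum_{i<j} g_{ij} dx_i ∧ dx_j, the exterior derivative is
  d(omega) = sum_{i<j} d(g_{ij}) ∧ dx_i ∧ dx_j = sum_{i<j, k} (∂g_{ij}/∂x_k) dx_k ∧ dx_i ∧ dx_j.
Expand each term, using dx_k ∧ dx_i ∧ dx_j = sgn(permutation) dx_{(a)} ∧ dx_{(b)} ∧ dx_{(c)} with (a < b < c) sorted:
  d(y^2 - z^2) includes (∂/∂z)(y^2 - z^2) dz = (-2*z) dz, which multiplied by dx ∧ dy gives (-2*z) dx ∧ dy ∧ dz
  d(y*z) includes (∂/∂y)(y*z) dy = (z) dy, which multiplied by dx ∧ dz gives (-z) dx ∧ dy ∧ dz
Collecting like 3-forms: d(omega) = (-3*z) dx ∧ dy ∧ dz.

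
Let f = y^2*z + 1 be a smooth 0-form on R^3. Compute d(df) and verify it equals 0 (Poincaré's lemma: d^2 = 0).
d(df) = 0

Step 1: df = sum_i (∂f/∂x_i) dx_i = (0) dx + (2*y*z) dy + (y^2) dz.
Step 2: Apply d again. Using the 1-form formula, the coefficient of dx ∧ dy in d(df) is ∂^2 f/∂x ∂y - ∂^2 f/∂y ∂x = (0) - (0) = 0 (equality of mixed partials for smooth f).
Similarly for dx ∧ dz and dy ∧ dz — all coefficients vanish. So d(df) = 0.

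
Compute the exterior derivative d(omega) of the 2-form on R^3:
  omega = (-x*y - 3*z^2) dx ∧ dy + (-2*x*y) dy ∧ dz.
d(omega) = (-2*y - 6*z) dx ∧ dy ∧ dz

For a 2-form omega = sum_{i<j} g_{ij} dx_i ∧ dx_j, the exterior derivative is
  d(omega) = sum_{i<j} d(g_{ij}) ∧ dx_i ∧ dx_j = sum_{i<j, k} (∂g_{ij}/∂x_k) dx_k ∧ dx_i ∧ dx_j.
Expand each term, using dx_k ∧ dx_i ∧ dx_j = sgn(permutation) dx_{(a)} ∧ dx_{(b)} ∧ dx_{(c)} with (a < b < c) sorted:
  d(-x*y - 3*z^2) includes (∂/∂z)(-x*y - 3*z^2) dz = (-6*z) dz, which multiplied by dx ∧ dy gives (-6*z) dx ∧ dy ∧ dz
  d(-2*x*y) includes (∂/∂x)(-2*x*y) dx = (-2*y) dx, which multiplied by dy ∧ dz gives (-2*y) dx ∧ dy ∧ dz
Collecting like 3-forms: d(omega) = (-2*y - 6*z) dx ∧ dy ∧ dz.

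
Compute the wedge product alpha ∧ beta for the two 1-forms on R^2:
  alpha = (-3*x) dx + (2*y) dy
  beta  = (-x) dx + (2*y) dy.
alpha ∧ beta = (-4*x*y) dx ∧ dy

Distribute the wedge, using dx_i ∧ dx_j = -dx_j ∧ dx_i and dx_i ∧ dx_i = 0. For each pair (i, j) with i < j, the coefficient of dx_i ∧ dx_j in alpha ∧ beta is (alpha_i * beta_j - alpha_j * beta_i). Collecting: alpha ∧ beta = (-4*x*y) dx ∧ dy.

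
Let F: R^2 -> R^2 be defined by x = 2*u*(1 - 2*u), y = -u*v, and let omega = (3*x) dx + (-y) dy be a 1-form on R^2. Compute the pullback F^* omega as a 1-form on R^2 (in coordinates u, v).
F^* omega = (u*(96*u^2 - 72*u - v^2 + 12)) du + (-u^2*v) dv

Using F^*(f dg) = (f ∘ F) d(g ∘ F), substitute each coordinate x_i by F_i(u, v) in f_i, and replace dx_i by d F_i = (∂F_i/∂u) du + (∂F_i/∂v) dv.
  For the x component: f_1(F) = 6*u*(1 - 2*u); d F_1 = (2 - 8*u) du + (0) dv
  For the y component: f_2(F) = u*v; d F_2 = (-v) du + (-u) dv
Combining and collecting du, dv coefficients:
  coeff of du: u*(96*u^2 - 72*u - v^2 + 12)
  coeff of dv: -u^2*v
F^* omega = (u*(96*u^2 - 72*u - v^2 + 12)) du + (-u^2*v) dv.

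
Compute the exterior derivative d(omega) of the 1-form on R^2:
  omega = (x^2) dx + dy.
d(omega) = 0

For a 1-form omega = sum_i f_i dx_i, the exterior derivative is
  d(omega) = sum_{i < j} (∂f_j/∂x_i - ∂f_i/∂x_j) dx_i ∧ dx_j.

Assembling: d(omega) = 0.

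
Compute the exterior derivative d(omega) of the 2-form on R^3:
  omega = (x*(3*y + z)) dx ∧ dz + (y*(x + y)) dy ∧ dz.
d(omega) = (-3*x + y) dx ∧ dy ∧ dz

For a 2-form omega = sum_{i<j} g_{ij} dx_i ∧ dx_j, the exterior derivative is
  d(omega) = sum_{i<j} d(g_{ij}) ∧ dx_i ∧ dx_j = sum_{i<j, k} (∂g_{ij}/∂x_k) dx_k ∧ dx_i ∧ dx_j.
Expand each term, using dx_k ∧ dx_i ∧ dx_j = sgn(permutation) dx_{(a)} ∧ dx_{(b)} ∧ dx_{(c)} with (a < b < c) sorted:
  d(x*(3*y + z)) includes (∂/∂y)(x*(3*y + z)) dy = (3*x) dy, which multiplied by dx ∧ dz gives (-3*x) dx ∧ dy ∧ dz
  d(y*(x + y)) includes (∂/∂x)(y*(x + y)) dx = (y) dx, which multiplied by dy ∧ dz gives (y) dx ∧ dy ∧ dz
Collecting like 3-forms: d(omega) = (-3*x + y) dx ∧ dy ∧ dz.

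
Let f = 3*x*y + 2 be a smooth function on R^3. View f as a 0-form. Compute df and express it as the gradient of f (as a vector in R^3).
df = (3*y) dx + (3*x) dy + (0) dz; grad f = (3*y, 3*x, 0)

For a 0-form f, d f = (∂f/∂x) dx + (∂f/∂y) dy + (∂f/∂z) dz. The components of the vector representation are exactly the entries of grad f in Cartesian coordinates:
  ∂f/∂x = 3*y
  ∂f/∂y = 3*x
  ∂f/∂z = 0.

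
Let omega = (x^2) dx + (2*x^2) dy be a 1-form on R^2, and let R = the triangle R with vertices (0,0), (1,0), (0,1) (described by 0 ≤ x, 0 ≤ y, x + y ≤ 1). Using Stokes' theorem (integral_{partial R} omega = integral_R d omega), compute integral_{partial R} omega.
integral_(partial R) omega = 2/3

Stokes: integral_partial_R omega = integral_R d omega with d omega = (∂Q/∂x - ∂P/∂y) dx ∧ dy.
  ∂Q/∂x = 4*x
  ∂P/∂y = 0
  integrand = ∂Q/∂x - ∂P/∂y = 4*x.
Integrating over R: integral_0^1 integral_0^{1-x} (4*x) dy dx = 2/3.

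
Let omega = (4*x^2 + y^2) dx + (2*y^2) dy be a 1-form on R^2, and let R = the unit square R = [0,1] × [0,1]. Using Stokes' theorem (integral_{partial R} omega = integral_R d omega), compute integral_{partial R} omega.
integral_(partial R) omega = -1

Stokes: integral_partial_R omega = integral_R d omega with d omega = (∂Q/∂x - ∂P/∂y) dx ∧ dy.
  ∂Q/∂x = 0
  ∂P/∂y = 2*y
  integrand = ∂Q/∂x - ∂P/∂y = -2*y.
Integrating over R: integral_0^1 integral_0^1 (-2*y) dx dy = -1.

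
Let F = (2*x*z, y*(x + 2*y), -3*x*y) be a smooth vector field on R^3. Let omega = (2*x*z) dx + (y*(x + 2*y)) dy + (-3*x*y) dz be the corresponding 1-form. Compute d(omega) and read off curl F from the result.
d(omega) = (-3*x) dy ∧ dz + (2*x + 3*y) dz ∧ dx + (y) dx ∧ dy; curl F = (-3*x, 2*x + 3*y, y)

d omega = sum_{i<j} (∂f_j/∂x_i - ∂f_i/∂x_j) dx_i ∧ dx_j. Under the identification (dy ∧ dz, dz ∧ dx, dx ∧ dy) ↔ (e_x, e_y, e_z), the coefficients are exactly the components of curl F. Compute:
  ∂R/∂y - ∂Q/∂z = (-3*x) - (0) = -3*x
  ∂P/∂z - ∂R/∂x = (2*x) - (-3*y) = 2*x + 3*y
  ∂Q/∂x - ∂P/∂y = (y) - (0) = y.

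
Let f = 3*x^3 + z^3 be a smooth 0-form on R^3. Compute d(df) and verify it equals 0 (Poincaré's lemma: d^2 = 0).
d(df) = 0

Step 1: df = sum_i (∂f/∂x_i) dx_i = (9*x^2) dx + (0) dy + (3*z^2) dz.
Step 2: Apply d again. Using the 1-form formula, the coefficient of dx ∧ dy in d(df) is ∂^2 f/∂x ∂y - ∂^2 f/∂y ∂x = (0) - (0) = 0 (equality of mixed partials for smooth f).
Similarly for dx ∧ dz and dy ∧ dz — all coefficients vanish. So d(df) = 0.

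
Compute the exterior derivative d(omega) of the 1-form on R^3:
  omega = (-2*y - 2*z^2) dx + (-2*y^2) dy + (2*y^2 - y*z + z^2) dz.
d(omega) = (2) dx ∧ dy + (4*z) dx ∧ dz + (4*y - z) dy ∧ dz

For a 1-form omega = sum_i f_i dx_i, the exterior derivative is
  d(omega) = sum_{i < j} (∂f_j/∂x_i - ∂f_i/∂x_j) dx_i ∧ dx_j.
  coefficient of dx ∧ dy: ∂f_2/∂x - ∂f_1/∂y = ∂(-2*y^2)/∂x - ∂(-2*y - 2*z^2)/∂y = 2
  coefficient of dx ∧ dz: ∂f_3/∂x - ∂f_1/∂z = ∂(2*y^2 - y*z + z^2)/∂x - ∂(-2*y - 2*z^2)/∂z = 4*z
  coefficient of dy ∧ dz: ∂f_3/∂y - ∂f_2/∂z = ∂(2*y^2 - y*z + z^2)/∂y - ∂(-2*y^2)/∂z = 4*y - z
Assembling: d(omega) = (2) dx ∧ dy + (4*z) dx ∧ dz + (4*y - z) dy ∧ dz.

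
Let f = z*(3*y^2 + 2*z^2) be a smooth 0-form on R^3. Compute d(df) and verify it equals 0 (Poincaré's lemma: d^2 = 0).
d(df) = 0

Step 1: df = sum_i (∂f/∂x_i) dx_i = (0) dx + (6*y*z) dy + (3*y^2 + 6*z^2) dz.
Step 2: Apply d again. Using the 1-form formula, the coefficient of dx ∧ dy in d(df) is ∂^2 f/∂x ∂y - ∂^2 f/∂y ∂x = (0) - (0) = 0 (equality of mixed partials for smooth f).
Similarly for dx ∧ dz and dy ∧ dz — all coefficients vanish. So d(df) = 0.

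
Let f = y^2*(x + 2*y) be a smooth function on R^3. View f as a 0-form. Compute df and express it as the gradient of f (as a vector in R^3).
df = (y^2) dx + (2*y*(x + 3*y)) dy + (0) dz; grad f = (y^2, 2*y*(x + 3*y), 0)

For a 0-form f, d f = (∂f/∂x) dx + (∂f/∂y) dy + (∂f/∂z) dz. The components of the vector representation are exactly the entries of grad f in Cartesian coordinates:
  ∂f/∂x = y^2
  ∂f/∂y = 2*y*(x + 3*y)
  ∂f/∂z = 0.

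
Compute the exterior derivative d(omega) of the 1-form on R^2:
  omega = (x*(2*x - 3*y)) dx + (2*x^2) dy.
d(omega) = (7*x) dx ∧ dy

For a 1-form omega = sum_i f_i dx_i, the exterior derivative is
  d(omega) = sum_{i < j} (∂f_j/∂x_i - ∂f_i/∂x_j) dx_i ∧ dx_j.
  coefficient of dx ∧ dy: ∂f_2/∂x - ∂f_1/∂y = ∂(2*x^2)/∂x - ∂(x*(2*x - 3*y))/∂y = 7*x
Assembling: d(omega) = (7*x) dx ∧ dy.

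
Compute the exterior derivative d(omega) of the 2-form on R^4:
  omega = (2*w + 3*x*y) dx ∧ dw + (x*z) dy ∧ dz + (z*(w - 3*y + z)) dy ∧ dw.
d(omega) = (-3*x) dx ∧ dy ∧ dw + (z) dx ∧ dy ∧ dz + (-w + 3*y - 2*z) dy ∧ dz ∧ dw

For a 2-form omega = sum_{i<j} g_{ij} dx_i ∧ dx_j, the exterior derivative is
  d(omega) = sum_{i<j} d(g_{ij}) ∧ dx_i ∧ dx_j = sum_{i<j, k} (∂g_{ij}/∂x_k) dx_k ∧ dx_i ∧ dx_j.
Expand each term, using dx_k ∧ dx_i ∧ dx_j = sgn(permutation) dx_{(a)} ∧ dx_{(b)} ∧ dx_{(c)} with (a < b < c) sorted:
  d(2*w + 3*x*y) includes (∂/∂y)(2*w + 3*x*y) dy = (3*x) dy, which multiplied by dx ∧ dw gives (-3*x) dx ∧ dy ∧ dw
  d(x*z) includes (∂/∂x)(x*z) dx = (z) dx, which multiplied by dy ∧ dz gives (z) dx ∧ dy ∧ dz
  d(z*(w - 3*y + z)) includes (∂/∂z)(z*(w - 3*y + z)) dz = (w - 3*y + 2*z) dz, which multiplied by dy ∧ dw gives (-w + 3*y - 2*z) dy ∧ dz ∧ dw
Collecting like 3-forms: d(omega) = (-3*x) dx ∧ dy ∧ dw + (z) dx ∧ dy ∧ dz + (-w + 3*y - 2*z) dy ∧ dz ∧ dw.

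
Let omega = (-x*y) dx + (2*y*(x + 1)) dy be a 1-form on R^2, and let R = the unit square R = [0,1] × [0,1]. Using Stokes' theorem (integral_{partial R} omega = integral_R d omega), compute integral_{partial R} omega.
integral_(partial R) omega = 3/2

Stokes: integral_partial_R omega = integral_R d omega with d omega = (∂Q/∂x - ∂P/∂y) dx ∧ dy.
  ∂Q/∂x = 2*y
  ∂P/∂y = -x
  integrand = ∂Q/∂x - ∂P/∂y = x + 2*y.
Integrating over R: integral_0^1 integral_0^1 (x + 2*y) dx dy = 3/2.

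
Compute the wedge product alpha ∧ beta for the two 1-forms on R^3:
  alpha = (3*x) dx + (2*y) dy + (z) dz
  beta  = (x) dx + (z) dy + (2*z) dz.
alpha ∧ beta = (x*(-2*y + 3*z)) dx ∧ dy + (5*x*z) dx ∧ dz + (z*(4*y - z)) dy ∧ dz

Distribute the wedge, using dx_i ∧ dx_j = -dx_j ∧ dx_i and dx_i ∧ dx_i = 0. For each pair (i, j) with i < j, the coefficient of dx_i ∧ dx_j in alpha ∧ beta is (alpha_i * beta_j - alpha_j * beta_i). Collecting: alpha ∧ beta = (x*(-2*y + 3*z)) dx ∧ dy + (5*x*z) dx ∧ dz + (z*(4*y - z)) dy ∧ dz.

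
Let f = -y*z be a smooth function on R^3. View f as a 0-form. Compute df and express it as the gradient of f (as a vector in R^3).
df = (0) dx + (-z) dy + (-y) dz; grad f = (0, -z, -y)

For a 0-form f, d f = (∂f/∂x) dx + (∂f/∂y) dy + (∂f/∂z) dz. The components of the vector representation are exactly the entries of grad f in Cartesian coordinates:
  ∂f/∂x = 0
  ∂f/∂y = -z
  ∂f/∂z = -y.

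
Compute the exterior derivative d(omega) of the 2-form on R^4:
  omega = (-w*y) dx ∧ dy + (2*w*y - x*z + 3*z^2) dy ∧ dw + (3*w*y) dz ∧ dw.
d(omega) = (-y - z) dx ∧ dy ∧ dw + (3*w + x - 6*z) dy ∧ dz ∧ dw

For a 2-form omega = sum_{i<j} g_{ij} dx_i ∧ dx_j, the exterior derivative is
  d(omega) = sum_{i<j} d(g_{ij}) ∧ dx_i ∧ dx_j = sum_{i<j, k} (∂g_{ij}/∂x_k) dx_k ∧ dx_i ∧ dx_j.
Expand each term, using dx_k ∧ dx_i ∧ dx_j = sgn(permutation) dx_{(a)} ∧ dx_{(b)} ∧ dx_{(c)} with (a < b < c) sorted:
  d(-w*y) includes (∂/∂w)(-w*y) dw = (-y) dw, which multiplied by dx ∧ dy gives (-y) dx ∧ dy ∧ dw
  d(2*w*y - x*z + 3*z^2) includes (∂/∂x)(2*w*y - x*z + 3*z^2) dx = (-z) dx, which multiplied by dy ∧ dw gives (-z) dx ∧ dy ∧ dw
  d(2*w*y - x*z + 3*z^2) includes (∂/∂z)(2*w*y - x*z + 3*z^2) dz = (-x + 6*z) dz, which multiplied by dy ∧ dw gives (x - 6*z) dy ∧ dz ∧ dw
  d(3*w*y) includes (∂/∂y)(3*w*y) dy = (3*w) dy, which multiplied by dz ∧ dw gives (3*w) dy ∧ dz ∧ dw
Collecting like 3-forms: d(omega) = (-y - z) dx ∧ dy ∧ dw + (3*w + x - 6*z) dy ∧ dz ∧ dw.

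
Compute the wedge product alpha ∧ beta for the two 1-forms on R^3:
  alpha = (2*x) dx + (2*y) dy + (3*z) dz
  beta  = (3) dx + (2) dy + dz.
alpha ∧ beta = (4*x - 6*y) dx ∧ dy + (2*x - 9*z) dx ∧ dz + (2*y - 6*z) dy ∧ dz

Distribute the wedge, using dx_i ∧ dx_j = -dx_j ∧ dx_i and dx_i ∧ dx_i = 0. For each pair (i, j) with i < j, the coefficient of dx_i ∧ dx_j in alpha ∧ beta is (alpha_i * beta_j - alpha_j * beta_i). Collecting: alpha ∧ beta = (4*x - 6*y) dx ∧ dy + (2*x - 9*z) dx ∧ dz + (2*y - 6*z) dy ∧ dz.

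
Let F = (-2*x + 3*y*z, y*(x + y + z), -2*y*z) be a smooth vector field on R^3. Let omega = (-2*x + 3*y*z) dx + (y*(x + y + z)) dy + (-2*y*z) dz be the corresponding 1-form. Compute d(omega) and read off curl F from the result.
d(omega) = (-y - 2*z) dy ∧ dz + (3*y) dz ∧ dx + (y - 3*z) dx ∧ dy; curl F = (-y - 2*z, 3*y, y - 3*z)

d omega = sum_{i<j} (∂f_j/∂x_i - ∂f_i/∂x_j) dx_i ∧ dx_j. Under the identification (dy ∧ dz, dz ∧ dx, dx ∧ dy) ↔ (e_x, e_y, e_z), the coefficients are exactly the components of curl F. Compute:
  ∂R/∂y - ∂Q/∂z = (-2*z) - (y) = -y - 2*z
  ∂P/∂z - ∂R/∂x = (3*y) - (0) = 3*y
  ∂Q/∂x - ∂P/∂y = (y) - (3*z) = y - 3*z.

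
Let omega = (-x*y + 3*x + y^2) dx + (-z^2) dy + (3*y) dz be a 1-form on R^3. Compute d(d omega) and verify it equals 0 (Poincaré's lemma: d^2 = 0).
d(d omega) = 0

Step 1: d omega = sum_{i<j} (∂f_j/∂x_i - ∂f_i/∂x_j) dx_i ∧ dx_j:
  coeff of dx ∧ dy: x - 2*y
  coeff of dx ∧ dz: 0
  coeff of dy ∧ dz: 2*z + 3
Step 2: Apply d again to each 2-form coefficient. The only possible 3-form in R^3 is dx ∧ dy ∧ dz, with coefficient
  ∂(coeff of dy∧dz)/∂x - ∂(coeff of dx∧dz)/∂y + ∂(coeff of dx∧dy)/∂z
  = ∂/∂x (2*z + 3) - ∂/∂y (0) + ∂/∂z (x - 2*y).
Each of these terms simplifies to sums of mixed partials that cancel in pairs. The result is 0 (by equality of mixed partials for smooth functions — Schwarz / Clairaut).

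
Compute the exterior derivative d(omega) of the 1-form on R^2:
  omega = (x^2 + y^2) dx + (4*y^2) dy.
d(omega) = (-2*y) dx ∧ dy

For a 1-form omega = sum_i f_i dx_i, the exterior derivative is
  d(omega) = sum_{i < j} (∂f_j/∂x_i - ∂f_i/∂x_j) dx_i ∧ dx_j.
  coefficient of dx ∧ dy: ∂f_2/∂x - ∂f_1/∂y = ∂(4*y^2)/∂x - ∂(x^2 + y^2)/∂y = -2*y
Assembling: d(omega) = (-2*y) dx ∧ dy.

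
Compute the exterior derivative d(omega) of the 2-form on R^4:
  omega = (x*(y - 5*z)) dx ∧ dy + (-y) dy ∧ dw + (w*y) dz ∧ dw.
d(omega) = (-5*x) dx ∧ dy ∧ dz + (w) dy ∧ dz ∧ dw

For a 2-form omega = sum_{i<j} g_{ij} dx_i ∧ dx_j, the exterior derivative is
  d(omega) = sum_{i<j} d(g_{ij}) ∧ dx_i ∧ dx_j = sum_{i<j, k} (∂g_{ij}/∂x_k) dx_k ∧ dx_i ∧ dx_j.
Expand each term, using dx_k ∧ dx_i ∧ dx_j = sgn(permutation) dx_{(a)} ∧ dx_{(b)} ∧ dx_{(c)} with (a < b < c) sorted:
  d(x*(y - 5*z)) includes (∂/∂z)(x*(y - 5*z)) dz = (-5*x) dz, which multiplied by dx ∧ dy gives (-5*x) dx ∧ dy ∧ dz
  d(w*y) includes (∂/∂y)(w*y) dy = (w) dy, which multiplied by dz ∧ dw gives (w) dy ∧ dz ∧ dw
Collecting like 3-forms: d(omega) = (-5*x) dx ∧ dy ∧ dz + (w) dy ∧ dz ∧ dw.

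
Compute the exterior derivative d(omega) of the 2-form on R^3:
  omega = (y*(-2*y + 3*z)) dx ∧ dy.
d(omega) = (3*y) dx ∧ dy ∧ dz

For a 2-form omega = sum_{i<j} g_{ij} dx_i ∧ dx_j, the exterior derivative is
  d(omega) = sum_{i<j} d(g_{ij}) ∧ dx_i ∧ dx_j = sum_{i<j, k} (∂g_{ij}/∂x_k) dx_k ∧ dx_i ∧ dx_j.
Expand each term, using dx_k ∧ dx_i ∧ dx_j = sgn(permutation) dx_{(a)} ∧ dx_{(b)} ∧ dx_{(c)} with (a < b < c) sorted:
  d(y*(-2*y + 3*z)) includes (∂/∂z)(y*(-2*y + 3*z)) dz = (3*y) dz, which multiplied by dx ∧ dy gives (3*y) dx ∧ dy ∧ dz
Collecting like 3-forms: d(omega) = (3*y) dx ∧ dy ∧ dz.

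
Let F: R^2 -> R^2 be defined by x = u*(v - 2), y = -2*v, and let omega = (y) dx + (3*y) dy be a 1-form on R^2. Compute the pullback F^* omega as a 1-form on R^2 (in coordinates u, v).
F^* omega = (2*v*(2 - v)) du + (2*v*(6 - u)) dv

Using F^*(f dg) = (f ∘ F) d(g ∘ F), substitute each coordinate x_i by F_i(u, v) in f_i, and replace dx_i by d F_i = (∂F_i/∂u) du + (∂F_i/∂v) dv.
  For the x component: f_1(F) = -2*v; d F_1 = (v - 2) du + (u) dv
  For the y component: f_2(F) = -6*v; d F_2 = (0) du + (-2) dv
Combining and collecting du, dv coefficients:
  coeff of du: 2*v*(2 - v)
  coeff of dv: 2*v*(6 - u)
F^* omega = (2*v*(2 - v)) du + (2*v*(6 - u)) dv.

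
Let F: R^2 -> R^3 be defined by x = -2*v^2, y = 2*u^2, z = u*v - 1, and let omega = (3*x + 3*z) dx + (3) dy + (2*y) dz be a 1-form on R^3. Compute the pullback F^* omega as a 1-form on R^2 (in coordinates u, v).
F^* omega = (4*u*(u*v + 3)) du + (4*u^3 - 12*u*v^2 + 24*v^3 + 12*v) dv

Using F^*(f dg) = (f ∘ F) d(g ∘ F), substitute each coordinate x_i by F_i(u, v) in f_i, and replace dx_i by d F_i = (∂F_i/∂u) du + (∂F_i/∂v) dv.
  For the x component: f_1(F) = 3*u*v - 6*v^2 - 3; d F_1 = (0) du + (-4*v) dv
  For the y component: f_2(F) = 3; d F_2 = (4*u) du + (0) dv
  For the z component: f_3(F) = 4*u^2; d F_3 = (v) du + (u) dv
Combining and collecting du, dv coefficients:
  coeff of du: 4*u*(u*v + 3)
  coeff of dv: 4*u^3 - 12*u*v^2 + 24*v^3 + 12*v
F^* omega = (4*u*(u*v + 3)) du + (4*u^3 - 12*u*v^2 + 24*v^3 + 12*v) dv.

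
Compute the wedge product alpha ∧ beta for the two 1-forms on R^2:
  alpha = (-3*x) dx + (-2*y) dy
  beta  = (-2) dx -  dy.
alpha ∧ beta = (3*x - 4*y) dx ∧ dy

Distribute the wedge, using dx_i ∧ dx_j = -dx_j ∧ dx_i and dx_i ∧ dx_i = 0. For each pair (i, j) with i < j, the coefficient of dx_i ∧ dx_j in alpha ∧ beta is (alpha_i * beta_j - alpha_j * beta_i). Collecting: alpha ∧ beta = (3*x - 4*y) dx ∧ dy.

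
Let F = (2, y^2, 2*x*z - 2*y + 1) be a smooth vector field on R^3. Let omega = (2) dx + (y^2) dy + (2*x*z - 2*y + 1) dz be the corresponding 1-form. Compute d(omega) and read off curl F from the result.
d(omega) = (-2) dy ∧ dz + (-2*z) dz ∧ dx + (0) dx ∧ dy; curl F = (-2, -2*z, 0)

d omega = sum_{i<j} (∂f_j/∂x_i - ∂f_i/∂x_j) dx_i ∧ dx_j. Under the identification (dy ∧ dz, dz ∧ dx, dx ∧ dy) ↔ (e_x, e_y, e_z), the coefficients are exactly the components of curl F. Compute:
  ∂R/∂y - ∂Q/∂z = (-2) - (0) = -2
  ∂P/∂z - ∂R/∂x = (0) - (2*z) = -2*z
  ∂Q/∂x - ∂P/∂y = (0) - (0) = 0.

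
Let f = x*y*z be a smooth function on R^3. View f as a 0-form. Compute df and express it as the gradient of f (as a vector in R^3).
df = (y*z) dx + (x*z) dy + (x*y) dz; grad f = (y*z, x*z, x*y)

For a 0-form f, d f = (∂f/∂x) dx + (∂f/∂y) dy + (∂f/∂z) dz. The components of the vector representation are exactly the entries of grad f in Cartesian coordinates:
  ∂f/∂x = y*z
  ∂f/∂y = x*z
  ∂f/∂z = x*y.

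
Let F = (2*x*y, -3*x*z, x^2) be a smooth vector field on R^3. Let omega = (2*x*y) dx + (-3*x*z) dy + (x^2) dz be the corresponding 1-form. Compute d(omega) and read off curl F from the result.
d(omega) = (3*x) dy ∧ dz + (-2*x) dz ∧ dx + (-2*x - 3*z) dx ∧ dy; curl F = (3*x, -2*x, -2*x - 3*z)

d omega = sum_{i<j} (∂f_j/∂x_i - ∂f_i/∂x_j) dx_i ∧ dx_j. Under the identification (dy ∧ dz, dz ∧ dx, dx ∧ dy) ↔ (e_x, e_y, e_z), the coefficients are exactly the components of curl F. Compute:
  ∂R/∂y - ∂Q/∂z = (0) - (-3*x) = 3*x
  ∂P/∂z - ∂R/∂x = (0) - (2*x) = -2*x
  ∂Q/∂x - ∂P/∂y = (-3*z) - (2*x) = -2*x - 3*z.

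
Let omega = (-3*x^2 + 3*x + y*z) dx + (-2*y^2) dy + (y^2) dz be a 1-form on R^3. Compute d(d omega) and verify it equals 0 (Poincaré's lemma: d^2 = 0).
d(d omega) = 0

Step 1: d omega = sum_{i<j} (∂f_j/∂x_i - ∂f_i/∂x_j) dx_i ∧ dx_j:
  coeff of dx ∧ dy: -z
  coeff of dx ∧ dz: -y
  coeff of dy ∧ dz: 2*y
Step 2: Apply d again to each 2-form coefficient. The only possible 3-form in R^3 is dx ∧ dy ∧ dz, with coefficient
  ∂(coeff of dy∧dz)/∂x - ∂(coeff of dx∧dz)/∂y + ∂(coeff of dx∧dy)/∂z
  = ∂/∂x (2*y) - ∂/∂y (-y) + ∂/∂z (-z).
Each of these terms simplifies to sums of mixed partials that cancel in pairs. The result is 0 (by equality of mixed partials for smooth functions — Schwarz / Clairaut).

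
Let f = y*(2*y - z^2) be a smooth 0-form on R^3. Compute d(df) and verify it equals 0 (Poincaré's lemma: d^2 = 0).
d(df) = 0

Step 1: df = sum_i (∂f/∂x_i) dx_i = (0) dx + (4*y - z^2) dy + (-2*y*z) dz.
Step 2: Apply d again. Using the 1-form formula, the coefficient of dx ∧ dy in d(df) is ∂^2 f/∂x ∂y - ∂^2 f/∂y ∂x = (0) - (0) = 0 (equality of mixed partials for smooth f).
Similarly for dx ∧ dz and dy ∧ dz — all coefficients vanish. So d(df) = 0.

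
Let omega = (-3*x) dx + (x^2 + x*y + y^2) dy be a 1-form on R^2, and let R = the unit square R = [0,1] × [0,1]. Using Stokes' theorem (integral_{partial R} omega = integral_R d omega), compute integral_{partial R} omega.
integral_(partial R) omega = 3/2

Stokes: integral_partial_R omega = integral_R d omega with d omega = (∂Q/∂x - ∂P/∂y) dx ∧ dy.
  ∂Q/∂x = 2*x + y
  ∂P/∂y = 0
  integrand = ∂Q/∂x - ∂P/∂y = 2*x + y.
Integrating over R: integral_0^1 integral_0^1 (2*x + y) dx dy = 3/2.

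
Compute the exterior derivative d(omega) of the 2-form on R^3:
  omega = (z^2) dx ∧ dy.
d(omega) = (2*z) dx ∧ dy ∧ dz

For a 2-form omega = sum_{i<j} g_{ij} dx_i ∧ dx_j, the exterior derivative is
  d(omega) = sum_{i<j} d(g_{ij}) ∧ dx_i ∧ dx_j = sum_{i<j, k} (∂g_{ij}/∂x_k) dx_k ∧ dx_i ∧ dx_j.
Expand each term, using dx_k ∧ dx_i ∧ dx_j = sgn(permutation) dx_{(a)} ∧ dx_{(b)} ∧ dx_{(c)} with (a < b < c) sorted:
  d(z^2) includes (∂/∂z)(z^2) dz = (2*z) dz, which multiplied by dx ∧ dy gives (2*z) dx ∧ dy ∧ dz
Collecting like 3-forms: d(omega) = (2*z) dx ∧ dy ∧ dz.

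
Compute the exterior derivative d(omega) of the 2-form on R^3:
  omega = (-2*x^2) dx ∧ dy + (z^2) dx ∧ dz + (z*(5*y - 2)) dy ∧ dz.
d(omega) = 0

For a 2-form omega = sum_{i<j} g_{ij} dx_i ∧ dx_j, the exterior derivative is
  d(omega) = sum_{i<j} d(g_{ij}) ∧ dx_i ∧ dx_j = sum_{i<j, k} (∂g_{ij}/∂x_k) dx_k ∧ dx_i ∧ dx_j.
Expand each term, using dx_k ∧ dx_i ∧ dx_j = sgn(permutation) dx_{(a)} ∧ dx_{(b)} ∧ dx_{(c)} with (a < b < c) sorted:

Collecting like 3-forms: d(omega) = 0.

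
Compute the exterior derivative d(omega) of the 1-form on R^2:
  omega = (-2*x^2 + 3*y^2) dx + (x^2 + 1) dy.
d(omega) = (2*x - 6*y) dx ∧ dy

For a 1-form omega = sum_i f_i dx_i, the exterior derivative is
  d(omega) = sum_{i < j} (∂f_j/∂x_i - ∂f_i/∂x_j) dx_i ∧ dx_j.
  coefficient of dx ∧ dy: ∂f_2/∂x - ∂f_1/∂y = ∂(x^2 + 1)/∂x - ∂(-2*x^2 + 3*y^2)/∂y = 2*x - 6*y
Assembling: d(omega) = (2*x - 6*y) dx ∧ dy.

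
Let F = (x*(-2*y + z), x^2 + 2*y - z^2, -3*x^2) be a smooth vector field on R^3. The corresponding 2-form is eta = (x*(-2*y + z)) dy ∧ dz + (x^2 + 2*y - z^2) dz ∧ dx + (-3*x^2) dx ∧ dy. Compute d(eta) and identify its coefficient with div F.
d(eta) = (-2*y + z + 2) dx ∧ dy ∧ dz; div F = -2*y + z + 2

For a 2-form in R^3 of the form above, applying d gives a 3-form with coefficient ∂P/∂x + ∂Q/∂y + ∂R/∂z:
  ∂P/∂x = -2*y + z
  ∂Q/∂y = 2
  ∂R/∂z = 0
Sum = -2*y + z + 2, which is exactly div F.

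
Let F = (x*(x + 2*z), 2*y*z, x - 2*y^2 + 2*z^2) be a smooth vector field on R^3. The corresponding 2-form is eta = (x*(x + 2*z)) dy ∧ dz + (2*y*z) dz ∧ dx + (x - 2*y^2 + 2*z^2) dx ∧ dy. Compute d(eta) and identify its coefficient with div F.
d(eta) = (2*x + 8*z) dx ∧ dy ∧ dz; div F = 2*x + 8*z

For a 2-form in R^3 of the form above, applying d gives a 3-form with coefficient ∂P/∂x + ∂Q/∂y + ∂R/∂z:
  ∂P/∂x = 2*x + 2*z
  ∂Q/∂y = 2*z
  ∂R/∂z = 4*z
Sum = 2*x + 8*z, which is exactly div F.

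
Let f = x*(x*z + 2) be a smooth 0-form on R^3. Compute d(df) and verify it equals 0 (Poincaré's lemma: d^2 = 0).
d(df) = 0

Step 1: df = sum_i (∂f/∂x_i) dx_i = (2*x*z + 2) dx + (0) dy + (x^2) dz.
Step 2: Apply d again. Using the 1-form formula, the coefficient of dx ∧ dy in d(df) is ∂^2 f/∂x ∂y - ∂^2 f/∂y ∂x = (0) - (0) = 0 (equality of mixed partials for smooth f).
Similarly for dx ∧ dz and dy ∧ dz — all coefficients vanish. So d(df) = 0.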